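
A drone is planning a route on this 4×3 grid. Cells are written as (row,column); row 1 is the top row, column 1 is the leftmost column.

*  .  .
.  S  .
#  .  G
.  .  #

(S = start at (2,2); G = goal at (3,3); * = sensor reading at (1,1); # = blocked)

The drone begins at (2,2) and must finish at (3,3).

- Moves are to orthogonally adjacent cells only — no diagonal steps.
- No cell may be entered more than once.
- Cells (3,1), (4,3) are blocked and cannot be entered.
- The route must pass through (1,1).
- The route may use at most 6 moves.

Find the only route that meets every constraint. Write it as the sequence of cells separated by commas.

Any route must reach (1,1) and still end at (3,3) within 6 moves, so the order of the required stops is forced.
Route from (2,2): left 1 to (2,1), up 1 to (1,1), right 2 to (1,3), down 2 to (3,3) — 6 moves in all.
Check: all required cells visited; 6 ≤ 6 moves.

(2,2), (2,1), (1,1), (1,2), (1,3), (2,3), (3,3)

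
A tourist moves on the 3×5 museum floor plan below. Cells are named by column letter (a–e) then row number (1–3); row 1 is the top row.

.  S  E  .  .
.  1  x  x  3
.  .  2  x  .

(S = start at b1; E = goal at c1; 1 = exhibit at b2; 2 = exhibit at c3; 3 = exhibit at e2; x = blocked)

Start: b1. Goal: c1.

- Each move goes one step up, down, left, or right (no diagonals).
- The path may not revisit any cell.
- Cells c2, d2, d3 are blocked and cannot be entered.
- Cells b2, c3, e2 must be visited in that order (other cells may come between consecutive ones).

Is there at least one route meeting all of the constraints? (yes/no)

no

c3 must be visited but has only one open neighbour (b3), and it is neither the start nor the goal — the route would have to enter and leave through b3, re-entering it.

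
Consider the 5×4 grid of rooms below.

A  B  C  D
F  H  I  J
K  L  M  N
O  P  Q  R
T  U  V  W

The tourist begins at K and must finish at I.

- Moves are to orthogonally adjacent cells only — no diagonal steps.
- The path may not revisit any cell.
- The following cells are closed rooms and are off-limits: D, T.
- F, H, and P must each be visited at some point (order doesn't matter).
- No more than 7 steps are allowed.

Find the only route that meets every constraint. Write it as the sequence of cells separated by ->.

The 7-move cap with required stops at F, H, P leaves no slack for detours.
Route from K: up 1 to F, right 1 to H, down 2 to P, right 1 to Q, up 2 to I — 7 moves in all.
Check: all required cells visited; 7 ≤ 7 moves.

K -> F -> H -> L -> P -> Q -> M -> I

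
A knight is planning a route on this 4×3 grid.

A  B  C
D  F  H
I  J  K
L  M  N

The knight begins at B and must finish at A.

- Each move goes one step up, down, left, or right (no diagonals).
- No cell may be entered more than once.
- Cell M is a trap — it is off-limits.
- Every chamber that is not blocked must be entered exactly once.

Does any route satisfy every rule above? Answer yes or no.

no

Cell L has only one open neighbour but is neither the start nor the goal, so a Hamiltonian route would have to both enter and leave it through the same neighbour — impossible without revisiting.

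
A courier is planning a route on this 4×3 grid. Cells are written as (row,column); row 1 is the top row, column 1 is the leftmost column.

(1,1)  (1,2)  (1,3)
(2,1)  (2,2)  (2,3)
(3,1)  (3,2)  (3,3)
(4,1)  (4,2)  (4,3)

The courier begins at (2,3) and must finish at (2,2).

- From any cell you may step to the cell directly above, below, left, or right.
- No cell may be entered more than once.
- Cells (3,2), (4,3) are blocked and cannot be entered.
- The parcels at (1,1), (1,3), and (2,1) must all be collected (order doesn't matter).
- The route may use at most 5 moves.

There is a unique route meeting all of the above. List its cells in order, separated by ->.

(2,3) -> (1,3) -> (1,2) -> (1,1) -> (2,1) -> (2,2)

The 5-move cap with required stops at (1,1), (1,3), (2,1) leaves no slack for detours.
Route from (2,3): up 1 to (1,3), left 2 to (1,1), down 1 to (2,1), right 1 to (2,2) — 5 moves in all.
Check: all required cells visited; 5 ≤ 5 moves.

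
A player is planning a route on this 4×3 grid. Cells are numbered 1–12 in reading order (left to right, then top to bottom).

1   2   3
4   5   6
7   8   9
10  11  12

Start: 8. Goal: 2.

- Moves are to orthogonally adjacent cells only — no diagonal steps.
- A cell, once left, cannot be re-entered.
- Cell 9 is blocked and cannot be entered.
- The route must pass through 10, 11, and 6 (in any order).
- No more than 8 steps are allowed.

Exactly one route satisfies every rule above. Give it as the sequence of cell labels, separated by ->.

8 -> 11 -> 10 -> 7 -> 4 -> 5 -> 6 -> 3 -> 2

The 8-move cap with required stops at 10, 11, 6 leaves no slack for detours.
Route from 8: down to 11, left to 10, 2× up (reaching 4), 2× right (reaching 6), up to 3, left to 2 — 8 moves in all.
Check: all required cells visited; 8 ≤ 8 moves.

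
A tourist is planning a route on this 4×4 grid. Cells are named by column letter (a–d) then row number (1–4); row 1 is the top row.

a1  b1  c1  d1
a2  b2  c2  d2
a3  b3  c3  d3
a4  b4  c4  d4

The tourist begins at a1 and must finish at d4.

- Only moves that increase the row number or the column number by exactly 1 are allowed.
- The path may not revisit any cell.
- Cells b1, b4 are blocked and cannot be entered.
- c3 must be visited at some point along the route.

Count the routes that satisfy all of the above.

A right/down-only route from a1 to d4 makes exactly 3 down-moves and 3 right-moves in some order.
With no other constraints that would be C(6,3) = 20 routes.
Split at c3 and multiply the segment counts (each segment already excludes blocked cells): a1→c3: 3; c3→d4: 2; product = 6.
That gives 6 routes.

6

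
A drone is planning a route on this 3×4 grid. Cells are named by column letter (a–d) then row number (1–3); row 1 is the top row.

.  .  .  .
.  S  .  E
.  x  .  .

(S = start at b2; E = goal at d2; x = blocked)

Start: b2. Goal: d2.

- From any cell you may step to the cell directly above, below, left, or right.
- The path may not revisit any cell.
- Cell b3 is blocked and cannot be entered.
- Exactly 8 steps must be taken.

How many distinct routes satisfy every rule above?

1

Need simple routes of exactly 8 moves from b2 to d2 (Manhattan distance 2, so 3 moves are spent on a detour and 3 undoing it).
Enumerating: b2 a2 a1 b1 c1 c2 c3 d3 d2.
That gives 1 route.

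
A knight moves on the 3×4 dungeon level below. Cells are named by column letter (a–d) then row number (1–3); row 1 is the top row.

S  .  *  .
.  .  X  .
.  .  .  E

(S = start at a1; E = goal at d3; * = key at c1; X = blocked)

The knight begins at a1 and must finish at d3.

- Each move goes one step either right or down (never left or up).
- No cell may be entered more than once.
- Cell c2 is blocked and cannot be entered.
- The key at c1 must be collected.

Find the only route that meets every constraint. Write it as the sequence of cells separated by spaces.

Moves only go right or down, so the column and row indices never decrease.
Route from a1: right 3 to d1, down 2 to d3 — 5 moves in all.
Check: all required cells visited.

a1 b1 c1 d1 d2 d3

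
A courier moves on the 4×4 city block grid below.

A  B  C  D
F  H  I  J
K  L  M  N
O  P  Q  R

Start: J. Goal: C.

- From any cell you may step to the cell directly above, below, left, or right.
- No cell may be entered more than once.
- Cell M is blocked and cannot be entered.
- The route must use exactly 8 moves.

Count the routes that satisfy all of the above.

3

Need simple routes of exactly 8 moves from J to C (Manhattan distance 2, so 3 moves are spent on a detour and 3 undoing it).
Enumerating: J N R Q P L H B C | J N R Q P L H I C | J I H L K F A B C.
That gives 3 routes.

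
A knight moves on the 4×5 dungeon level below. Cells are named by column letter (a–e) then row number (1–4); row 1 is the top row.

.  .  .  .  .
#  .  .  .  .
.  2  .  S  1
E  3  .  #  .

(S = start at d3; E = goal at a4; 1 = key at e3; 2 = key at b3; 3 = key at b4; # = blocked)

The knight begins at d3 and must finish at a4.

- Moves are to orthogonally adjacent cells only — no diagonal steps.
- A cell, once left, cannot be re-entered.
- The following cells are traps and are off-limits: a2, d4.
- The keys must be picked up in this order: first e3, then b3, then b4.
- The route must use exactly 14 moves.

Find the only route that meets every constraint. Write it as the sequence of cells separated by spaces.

d3 e3 e2 e1 d1 d2 c2 c1 b1 b2 b3 c3 c4 b4 a4

The waypoints must appear in the order e3, b3, b4, with no cell reused.
Route from d3: right to e3, 2× up (reaching e1), left to d1, down to d2, left to c2, up to c1, left to b1, 2× down (reaching b3), right to c3, down to c4, 2× left (reaching a4) — 14 moves in all.
Check: order respected (1 at step 1, 2 at step 10, 3 at step 13); 14 moves as required.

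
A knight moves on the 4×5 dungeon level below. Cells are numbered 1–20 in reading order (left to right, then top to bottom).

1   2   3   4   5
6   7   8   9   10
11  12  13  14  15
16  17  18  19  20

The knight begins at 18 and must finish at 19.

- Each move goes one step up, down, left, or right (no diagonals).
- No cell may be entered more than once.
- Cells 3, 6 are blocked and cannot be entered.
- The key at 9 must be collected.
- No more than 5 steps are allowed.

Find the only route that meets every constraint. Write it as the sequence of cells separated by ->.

Any route must reach 9 and still end at 19 within 5 moves, so the order of the required stops is forced.
Route from 18: 2× up (reaching 8), right to 9, 2× down (reaching 19) — 5 moves in all.
Check: all required cells visited; 5 ≤ 5 moves.

18 -> 13 -> 8 -> 9 -> 14 -> 19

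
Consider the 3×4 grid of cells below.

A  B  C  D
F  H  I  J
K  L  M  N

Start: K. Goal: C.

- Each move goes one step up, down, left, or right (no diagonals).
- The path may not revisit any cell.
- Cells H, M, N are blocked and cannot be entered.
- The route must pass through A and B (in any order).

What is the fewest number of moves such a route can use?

4

Any route passes through A and B in some order between K and C. Summing Manhattan distances along each leg and taking the cheapest ordering (K → A → B → C) gives a lower bound of 2 + 1 + 1 = 4 moves.
A route of 4 moves achieves this: K → F → A → B → C.
Since 4 matches the lower bound, it is optimal.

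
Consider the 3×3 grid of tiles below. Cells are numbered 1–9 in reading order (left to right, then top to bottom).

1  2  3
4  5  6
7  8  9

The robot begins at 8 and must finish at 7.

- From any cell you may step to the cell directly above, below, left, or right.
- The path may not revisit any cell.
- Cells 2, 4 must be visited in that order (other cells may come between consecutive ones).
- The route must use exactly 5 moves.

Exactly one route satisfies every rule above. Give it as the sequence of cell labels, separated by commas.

8, 5, 2, 1, 4, 7

The waypoints must appear in the order 2, 4, with no cell reused.
Route from 8: up 2 to 2, left 1 to 1, down 2 to 7 — 5 moves in all.
Check: order respected (2 at step 2, 4 at step 4); 5 moves as required.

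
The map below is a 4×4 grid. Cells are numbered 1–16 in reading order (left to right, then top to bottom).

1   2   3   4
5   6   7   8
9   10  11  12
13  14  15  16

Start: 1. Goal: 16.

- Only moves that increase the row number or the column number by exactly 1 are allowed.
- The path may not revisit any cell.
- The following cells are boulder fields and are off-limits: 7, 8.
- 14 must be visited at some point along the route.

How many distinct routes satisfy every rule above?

A right/down-only route from 1 to 16 makes exactly 3 down-moves and 3 right-moves in some order.
With no other constraints that would be C(6,3) = 20 routes.
Split at 14 and multiply the segment counts (each segment already excludes blocked cells): 1→14: 4; 14→16: 1; product = 4.
That gives 4 routes.

4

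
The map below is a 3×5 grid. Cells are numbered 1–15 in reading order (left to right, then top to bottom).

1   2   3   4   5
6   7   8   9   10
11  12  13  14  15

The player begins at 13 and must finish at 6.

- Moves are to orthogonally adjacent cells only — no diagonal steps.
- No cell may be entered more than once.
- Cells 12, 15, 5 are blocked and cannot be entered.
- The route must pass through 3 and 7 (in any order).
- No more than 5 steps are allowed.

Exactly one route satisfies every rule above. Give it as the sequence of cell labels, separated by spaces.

13 8 3 2 7 6

Any route must reach 3 and 7 and still end at 6 within 5 moves, so the order of the required stops is forced.
Route from 13: 2× up (reaching 3), left to 2, down to 7, left to 6 — 5 moves in all.
Check: all required cells visited; 5 ≤ 5 moves.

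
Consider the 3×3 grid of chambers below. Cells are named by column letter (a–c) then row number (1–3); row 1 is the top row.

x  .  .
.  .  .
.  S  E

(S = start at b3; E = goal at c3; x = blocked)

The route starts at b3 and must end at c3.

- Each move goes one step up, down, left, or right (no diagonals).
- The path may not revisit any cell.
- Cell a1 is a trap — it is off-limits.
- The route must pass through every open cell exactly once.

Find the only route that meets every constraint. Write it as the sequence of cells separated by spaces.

Need to visit all 8 open cells exactly once, starting at b3 and ending at c3.
Cell a2 has only two open neighbours (a3 and b2), so the path must pass straight through it: one of those is the cell it's entered from and the other is where it exits.
Route from b3: left to a3, up to a2, right to b2, up to b1, right to c1, 2× down (reaching c3) — 7 moves in all.
Check: all 8 open cells covered.

b3 a3 a2 b2 b1 c1 c2 c3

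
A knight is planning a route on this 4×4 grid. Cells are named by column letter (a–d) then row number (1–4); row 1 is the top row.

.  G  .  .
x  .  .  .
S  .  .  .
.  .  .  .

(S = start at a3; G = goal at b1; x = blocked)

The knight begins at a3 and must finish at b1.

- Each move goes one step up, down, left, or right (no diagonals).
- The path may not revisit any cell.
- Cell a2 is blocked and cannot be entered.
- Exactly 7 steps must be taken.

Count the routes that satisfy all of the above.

Need simple routes of exactly 7 moves from a3 to b1 (Manhattan distance 3, so 2 moves are spent on a detour and 2 undoing it).
Branch systematically from the start, pruning whenever the remaining move budget drops below the Manhattan distance to b1 or differs from it in parity. Grouping the completions by first move — via a4: 6; via b3: 7 — and summing: 6 + 7 = 13.
That gives 13 routes.

13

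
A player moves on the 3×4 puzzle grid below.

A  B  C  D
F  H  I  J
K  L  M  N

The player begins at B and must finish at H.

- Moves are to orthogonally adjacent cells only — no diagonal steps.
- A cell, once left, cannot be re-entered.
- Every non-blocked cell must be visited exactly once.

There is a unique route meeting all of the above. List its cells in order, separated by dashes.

Need to visit all 12 open cells exactly once, starting at B and ending at H.
Cell K has only two open neighbours (F and L), so the path must pass straight through it: one of those is the cell it's entered from and the other is where it exits.
Route from B: left 1 to A, down 2 to K, right 3 to N, up 2 to D, left 1 to C, down 1 to I, left 1 to H — 11 moves in all.
Check: all 12 open cells covered.

B - A - F - K - L - M - N - J - D - C - I - H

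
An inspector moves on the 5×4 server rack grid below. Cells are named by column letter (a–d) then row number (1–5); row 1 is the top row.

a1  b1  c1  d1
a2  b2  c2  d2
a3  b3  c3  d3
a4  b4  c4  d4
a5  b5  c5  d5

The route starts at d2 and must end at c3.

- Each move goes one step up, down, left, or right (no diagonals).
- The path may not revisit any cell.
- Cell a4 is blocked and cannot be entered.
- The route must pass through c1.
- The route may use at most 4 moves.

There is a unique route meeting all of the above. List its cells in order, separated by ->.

Any route must reach c1 and still end at c3 within 4 moves, so the order of the required stops is forced.
Route from d2: up 1 to d1, left 1 to c1, down 2 to c3 — 4 moves in all.
Check: all required cells visited; 4 ≤ 4 moves.

d2 -> d1 -> c1 -> c2 -> c3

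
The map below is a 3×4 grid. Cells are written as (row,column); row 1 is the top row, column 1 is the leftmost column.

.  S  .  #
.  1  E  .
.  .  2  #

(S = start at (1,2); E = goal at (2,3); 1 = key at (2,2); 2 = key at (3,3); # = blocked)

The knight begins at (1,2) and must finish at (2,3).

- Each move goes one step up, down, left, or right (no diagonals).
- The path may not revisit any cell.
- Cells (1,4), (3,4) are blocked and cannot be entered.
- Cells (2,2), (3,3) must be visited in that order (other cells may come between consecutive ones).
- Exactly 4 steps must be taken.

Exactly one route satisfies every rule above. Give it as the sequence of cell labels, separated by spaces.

(1,2) (2,2) (3,2) (3,3) (2,3)

The waypoints must appear in the order (2,2), (3,3), with no cell reused.
Route from (1,2): down 2 to (3,2), right 1 to (3,3), up 1 to (2,3) — 4 moves in all.
Check: order respected (1 at step 1, 2 at step 3); 4 moves as required.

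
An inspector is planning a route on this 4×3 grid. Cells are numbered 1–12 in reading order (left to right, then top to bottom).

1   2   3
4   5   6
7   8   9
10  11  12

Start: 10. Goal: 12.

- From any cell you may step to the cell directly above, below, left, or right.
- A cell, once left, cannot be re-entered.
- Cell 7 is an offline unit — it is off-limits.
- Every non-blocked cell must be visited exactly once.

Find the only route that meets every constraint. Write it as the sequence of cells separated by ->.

10 -> 11 -> 8 -> 5 -> 4 -> 1 -> 2 -> 3 -> 6 -> 9 -> 12

Need to visit all 11 open cells exactly once, starting at 10 and ending at 12.
Route from 10: right to 11, 2× up (reaching 5), left to 4, up to 1, 2× right (reaching 3), 3× down (reaching 12) — 10 moves in all.
Check: all 11 open cells covered.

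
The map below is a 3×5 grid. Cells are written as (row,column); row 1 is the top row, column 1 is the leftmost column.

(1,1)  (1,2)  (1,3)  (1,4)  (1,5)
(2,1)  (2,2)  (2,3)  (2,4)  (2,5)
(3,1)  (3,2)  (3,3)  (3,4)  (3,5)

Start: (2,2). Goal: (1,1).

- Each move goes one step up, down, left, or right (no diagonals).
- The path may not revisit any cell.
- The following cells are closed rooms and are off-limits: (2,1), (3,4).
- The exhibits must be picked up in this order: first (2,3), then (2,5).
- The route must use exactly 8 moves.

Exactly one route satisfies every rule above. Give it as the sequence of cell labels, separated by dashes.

The waypoints must appear in the order (2,3), (2,5), with no cell reused.
Route from (2,2): right 3 to (2,5), up 1 to (1,5), left 4 to (1,1) — 8 moves in all.
Check: order respected ((2,3) at step 1, (2,5) at step 3); 8 moves as required.

(2,2) - (2,3) - (2,4) - (2,5) - (1,5) - (1,4) - (1,3) - (1,2) - (1,1)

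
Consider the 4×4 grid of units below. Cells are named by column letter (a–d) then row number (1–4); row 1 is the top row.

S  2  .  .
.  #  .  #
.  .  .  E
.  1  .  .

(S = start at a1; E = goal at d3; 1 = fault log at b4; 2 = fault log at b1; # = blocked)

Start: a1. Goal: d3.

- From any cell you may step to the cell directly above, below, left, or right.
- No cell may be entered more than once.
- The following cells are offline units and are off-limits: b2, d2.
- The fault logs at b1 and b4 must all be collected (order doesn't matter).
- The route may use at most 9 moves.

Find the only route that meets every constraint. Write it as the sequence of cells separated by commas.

The 9-move cap with required stops at b1, b4 leaves no slack for detours.
Route from a1: 2× right (reaching c1), 2× down (reaching c3), left to b3, down to b4, 2× right (reaching d4), up to d3 — 9 moves in all.
Check: all required cells visited; 9 ≤ 9 moves.

a1, b1, c1, c2, c3, b3, b4, c4, d4, d3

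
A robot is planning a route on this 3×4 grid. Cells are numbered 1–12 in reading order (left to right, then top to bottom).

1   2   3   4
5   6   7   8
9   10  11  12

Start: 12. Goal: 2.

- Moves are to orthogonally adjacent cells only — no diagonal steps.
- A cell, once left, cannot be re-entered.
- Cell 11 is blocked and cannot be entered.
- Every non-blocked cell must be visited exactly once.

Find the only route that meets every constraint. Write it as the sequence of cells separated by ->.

12 -> 8 -> 4 -> 3 -> 7 -> 6 -> 10 -> 9 -> 5 -> 1 -> 2

Need to visit all 11 open cells exactly once, starting at 12 and ending at 2.
Cell 9 has only two open neighbours (5 and 10), so the path must pass straight through it: one of those is the cell it's entered from and the other is where it exits.
Route from 12: 2× up (reaching 4), left to 3, down to 7, left to 6, down to 10, left to 9, 2× up (reaching 1), right to 2 — 10 moves in all.
Check: all 11 open cells covered.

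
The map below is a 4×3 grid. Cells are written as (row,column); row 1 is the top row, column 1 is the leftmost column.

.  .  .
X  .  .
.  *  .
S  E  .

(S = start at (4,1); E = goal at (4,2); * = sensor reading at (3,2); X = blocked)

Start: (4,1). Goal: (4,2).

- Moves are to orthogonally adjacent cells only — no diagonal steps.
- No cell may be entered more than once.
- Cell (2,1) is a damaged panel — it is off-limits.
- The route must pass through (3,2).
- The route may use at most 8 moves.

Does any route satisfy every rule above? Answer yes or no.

yes

One route that works: (4,1) → (3,1) → (3,2) → (4,2).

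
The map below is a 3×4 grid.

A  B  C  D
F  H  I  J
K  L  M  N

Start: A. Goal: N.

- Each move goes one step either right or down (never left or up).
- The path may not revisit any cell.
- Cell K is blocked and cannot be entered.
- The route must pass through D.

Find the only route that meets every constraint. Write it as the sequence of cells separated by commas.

A, B, C, D, J, N

Moves only go right or down, so the column and row indices never decrease.
Route from A: right 3 to D, down 2 to N — 5 moves in all.
Check: all required cells visited.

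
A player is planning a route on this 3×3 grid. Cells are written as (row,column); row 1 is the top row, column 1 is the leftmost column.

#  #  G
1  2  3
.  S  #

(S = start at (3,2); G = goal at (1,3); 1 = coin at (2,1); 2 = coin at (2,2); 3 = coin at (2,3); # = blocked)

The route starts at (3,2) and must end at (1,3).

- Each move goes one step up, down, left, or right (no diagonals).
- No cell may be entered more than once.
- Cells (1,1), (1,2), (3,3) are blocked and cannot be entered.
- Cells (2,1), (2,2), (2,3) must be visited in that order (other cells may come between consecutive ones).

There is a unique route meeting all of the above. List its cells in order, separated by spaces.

(3,2) (3,1) (2,1) (2,2) (2,3) (1,3)

The waypoints must appear in the order (2,1), (2,2), (2,3), with no cell reused.
Route from (3,2): left 1 to (3,1), up 1 to (2,1), right 2 to (2,3), up 1 to (1,3) — 5 moves in all.
Check: order respected (1 at step 2, 2 at step 3, 3 at step 4).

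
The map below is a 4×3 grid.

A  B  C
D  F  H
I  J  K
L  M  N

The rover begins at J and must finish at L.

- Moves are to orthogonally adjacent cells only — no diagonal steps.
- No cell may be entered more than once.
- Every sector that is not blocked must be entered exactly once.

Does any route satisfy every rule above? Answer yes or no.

no

Colour the cells like a checkerboard: each orthogonal step flips colour, so a Hamiltonian route alternates colours. Here there are 6 cells of one colour and 6 of the other, with start on the same colour as the goal — the counts and endpoints can't be arranged into an alternating sequence of length 12, so no Hamiltonian route exists.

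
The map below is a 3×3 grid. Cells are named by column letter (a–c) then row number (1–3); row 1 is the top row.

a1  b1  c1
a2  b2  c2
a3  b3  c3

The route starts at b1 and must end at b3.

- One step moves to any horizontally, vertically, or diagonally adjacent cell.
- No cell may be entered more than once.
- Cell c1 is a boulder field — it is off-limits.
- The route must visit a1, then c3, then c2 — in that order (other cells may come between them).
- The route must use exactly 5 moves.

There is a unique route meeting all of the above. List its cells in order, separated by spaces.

b1 a1 b2 c3 c2 b3

The waypoints must appear in the order a1, c3, c2, with no cell reused.
Route from b1: left 1 to a1, down-right 2 to c3, up 1 to c2, down-left 1 to b3 — 5 moves in all.
Check: order respected (a1 at step 1, c3 at step 3, c2 at step 4); 5 moves as required.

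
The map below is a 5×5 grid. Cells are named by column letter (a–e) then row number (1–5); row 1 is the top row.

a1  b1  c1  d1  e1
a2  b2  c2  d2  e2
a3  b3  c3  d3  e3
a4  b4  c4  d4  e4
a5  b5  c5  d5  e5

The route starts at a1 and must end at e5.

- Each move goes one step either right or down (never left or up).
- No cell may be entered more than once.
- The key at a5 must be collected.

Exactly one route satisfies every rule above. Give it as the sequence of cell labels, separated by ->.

a1 -> a2 -> a3 -> a4 -> a5 -> b5 -> c5 -> d5 -> e5

Moves only go right or down, so the column and row indices never decrease.
Route from a1: down 4 to a5, right 4 to e5 — 8 moves in all.
Check: all required cells visited.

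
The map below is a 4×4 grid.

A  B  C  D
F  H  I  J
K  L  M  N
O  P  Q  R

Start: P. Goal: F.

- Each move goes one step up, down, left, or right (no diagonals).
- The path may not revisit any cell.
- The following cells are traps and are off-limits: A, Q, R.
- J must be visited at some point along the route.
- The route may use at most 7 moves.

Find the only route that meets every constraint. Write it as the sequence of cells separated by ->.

The 7-move cap with required stops at J leaves no slack for detours.
Route from P: up 1 to L, right 2 to N, up 1 to J, left 3 to F — 7 moves in all.
Check: all required cells visited; 7 ≤ 7 moves.

P -> L -> M -> N -> J -> I -> H -> F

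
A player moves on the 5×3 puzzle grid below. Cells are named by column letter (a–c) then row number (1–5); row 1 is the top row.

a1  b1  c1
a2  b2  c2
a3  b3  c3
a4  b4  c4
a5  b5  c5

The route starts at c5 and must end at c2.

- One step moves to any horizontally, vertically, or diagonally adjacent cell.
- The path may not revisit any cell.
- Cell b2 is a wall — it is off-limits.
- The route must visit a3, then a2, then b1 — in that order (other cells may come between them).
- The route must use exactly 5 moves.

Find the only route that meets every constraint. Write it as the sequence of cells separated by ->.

The waypoints must appear in the order a3, a2, b1, with no cell reused.
Route from c5: 2× up-left (reaching a3), up to a2, up-right to b1, down-right to c2 — 5 moves in all.
Check: order respected (a3 at step 2, a2 at step 3, b1 at step 4); 5 moves as required.

c5 -> b4 -> a3 -> a2 -> b1 -> c2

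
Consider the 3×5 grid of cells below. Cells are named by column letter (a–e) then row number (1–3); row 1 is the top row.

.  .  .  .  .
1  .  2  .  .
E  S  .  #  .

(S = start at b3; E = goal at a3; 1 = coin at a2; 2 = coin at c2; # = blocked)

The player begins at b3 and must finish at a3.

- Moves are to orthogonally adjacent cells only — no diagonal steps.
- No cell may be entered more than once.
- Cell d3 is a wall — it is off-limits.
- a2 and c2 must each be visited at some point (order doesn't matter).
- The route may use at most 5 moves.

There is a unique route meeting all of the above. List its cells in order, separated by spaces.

Any route must reach a2 and c2 and still end at a3 within 5 moves, so the order of the required stops is forced.
Route from b3: right to c3, up to c2, 2× left (reaching a2), down to a3 — 5 moves in all.
Check: all required cells visited; 5 ≤ 5 moves.

b3 c3 c2 b2 a2 a3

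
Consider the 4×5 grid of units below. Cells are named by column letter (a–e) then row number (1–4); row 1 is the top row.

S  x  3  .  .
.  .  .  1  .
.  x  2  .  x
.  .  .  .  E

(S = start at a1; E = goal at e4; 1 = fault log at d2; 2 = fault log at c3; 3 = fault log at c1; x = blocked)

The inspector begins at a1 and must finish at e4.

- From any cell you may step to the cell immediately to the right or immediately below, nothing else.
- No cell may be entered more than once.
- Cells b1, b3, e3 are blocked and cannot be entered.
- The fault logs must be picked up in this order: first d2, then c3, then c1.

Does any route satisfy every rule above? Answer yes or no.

no

c3 lies to the left of d2, so going from d2 to c3 would need a leftward move — but moves only go right/down, so d2 cannot be visited before c3.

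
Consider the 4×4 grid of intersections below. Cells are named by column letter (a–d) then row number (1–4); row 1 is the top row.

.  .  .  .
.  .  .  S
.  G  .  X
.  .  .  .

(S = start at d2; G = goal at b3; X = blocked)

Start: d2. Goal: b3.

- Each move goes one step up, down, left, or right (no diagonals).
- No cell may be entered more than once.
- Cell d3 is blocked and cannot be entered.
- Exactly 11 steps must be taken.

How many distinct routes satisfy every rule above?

11

Need simple routes of exactly 11 moves from d2 to b3 (Manhattan distance 3, so 4 moves are spent on a detour and 4 undoing it).
Branch systematically from the start, pruning whenever the remaining move budget drops below the Manhattan distance to b3 or differs from it in parity. Grouping the completions by first move — via d1: 7; via c2: 4 — and summing: 7 + 4 = 11.
That gives 11 routes.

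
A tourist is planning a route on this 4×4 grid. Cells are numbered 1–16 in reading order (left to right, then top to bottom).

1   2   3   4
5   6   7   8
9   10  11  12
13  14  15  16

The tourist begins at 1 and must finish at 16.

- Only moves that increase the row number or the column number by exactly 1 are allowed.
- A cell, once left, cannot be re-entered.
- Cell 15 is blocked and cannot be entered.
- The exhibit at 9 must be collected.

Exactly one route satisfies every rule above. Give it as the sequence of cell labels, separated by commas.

1, 5, 9, 10, 11, 12, 16

Moves only go right or down, so the column and row indices never decrease.
Route from 1: down 2 to 9, right 3 to 12, down 1 to 16 — 6 moves in all.
Check: all required cells visited.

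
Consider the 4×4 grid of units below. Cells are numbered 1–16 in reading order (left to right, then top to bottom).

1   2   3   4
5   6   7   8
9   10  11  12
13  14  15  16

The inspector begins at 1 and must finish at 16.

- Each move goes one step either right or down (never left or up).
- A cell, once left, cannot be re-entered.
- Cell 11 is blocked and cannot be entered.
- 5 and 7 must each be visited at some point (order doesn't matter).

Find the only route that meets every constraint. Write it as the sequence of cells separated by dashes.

Moves only go right or down, so the column and row indices never decrease.
Route from 1: down to 5, 3× right (reaching 8), 2× down (reaching 16) — 6 moves in all.
Check: all required cells visited.

1 - 5 - 6 - 7 - 8 - 12 - 16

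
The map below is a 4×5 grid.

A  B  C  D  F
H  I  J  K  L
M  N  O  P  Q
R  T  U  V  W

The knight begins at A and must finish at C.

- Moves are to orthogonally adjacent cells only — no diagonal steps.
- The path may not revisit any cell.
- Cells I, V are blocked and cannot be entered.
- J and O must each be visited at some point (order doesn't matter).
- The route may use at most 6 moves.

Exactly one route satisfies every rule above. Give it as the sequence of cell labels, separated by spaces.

Any route must reach J and O and still end at C within 6 moves, so the order of the required stops is forced.
Route from A: down 2 to M, right 2 to O, up 2 to C — 6 moves in all.
Check: all required cells visited; 6 ≤ 6 moves.

A H M N O J C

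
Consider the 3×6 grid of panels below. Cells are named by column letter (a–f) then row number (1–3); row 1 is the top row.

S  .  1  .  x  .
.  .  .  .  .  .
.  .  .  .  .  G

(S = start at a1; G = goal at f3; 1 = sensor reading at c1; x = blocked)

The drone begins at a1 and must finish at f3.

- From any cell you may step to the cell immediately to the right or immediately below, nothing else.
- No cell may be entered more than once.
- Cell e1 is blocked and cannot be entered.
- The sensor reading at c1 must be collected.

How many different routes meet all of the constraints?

A right/down-only route from a1 to f3 makes exactly 2 down-moves and 5 right-moves in some order.
With no other constraints that would be C(7,2) = 21 routes.
Split at c1 and multiply the segment counts (each segment already excludes blocked cells): a1→c1: 1; c1→f3: 7; product = 7.
That gives 7 routes.

7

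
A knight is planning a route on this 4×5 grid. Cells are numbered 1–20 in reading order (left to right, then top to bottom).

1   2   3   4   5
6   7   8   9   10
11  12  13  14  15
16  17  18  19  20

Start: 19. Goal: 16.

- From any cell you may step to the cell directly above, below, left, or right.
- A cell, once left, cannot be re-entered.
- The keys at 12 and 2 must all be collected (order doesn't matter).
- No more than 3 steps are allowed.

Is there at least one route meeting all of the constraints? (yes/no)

Even ignoring the no-revisit rule, getting from 19 to 16, taking the cheapest ordering 19 → 2 → 12 → 16 needs at least 5 + 2 + 2 = 9 moves (Manhattan distance per leg), which exceeds the 3-move limit.

no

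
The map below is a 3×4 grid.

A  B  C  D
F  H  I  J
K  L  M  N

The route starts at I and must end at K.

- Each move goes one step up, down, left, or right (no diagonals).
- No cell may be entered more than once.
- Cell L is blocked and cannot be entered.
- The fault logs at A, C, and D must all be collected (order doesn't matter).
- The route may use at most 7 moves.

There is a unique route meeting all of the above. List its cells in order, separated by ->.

I -> J -> D -> C -> B -> A -> F -> K

The budget equals the shortest possible length, so every move has to be on a shortest route through the required cells.
Route from I: right 1 to J, up 1 to D, left 3 to A, down 2 to K — 7 moves in all.
Check: all required cells visited; 7 ≤ 7 moves.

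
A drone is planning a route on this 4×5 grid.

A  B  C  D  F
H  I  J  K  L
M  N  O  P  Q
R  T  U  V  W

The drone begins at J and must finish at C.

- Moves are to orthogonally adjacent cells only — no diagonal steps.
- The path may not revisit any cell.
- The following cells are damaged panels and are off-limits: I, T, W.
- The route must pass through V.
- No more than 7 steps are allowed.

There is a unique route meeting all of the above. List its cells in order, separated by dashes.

J - O - U - V - P - K - D - C

Any route must reach V and still end at C within 7 moves, so the order of the required stops is forced.
Route from J: down 2 to U, right 1 to V, up 3 to D, left 1 to C — 7 moves in all.
Check: all required cells visited; 7 ≤ 7 moves.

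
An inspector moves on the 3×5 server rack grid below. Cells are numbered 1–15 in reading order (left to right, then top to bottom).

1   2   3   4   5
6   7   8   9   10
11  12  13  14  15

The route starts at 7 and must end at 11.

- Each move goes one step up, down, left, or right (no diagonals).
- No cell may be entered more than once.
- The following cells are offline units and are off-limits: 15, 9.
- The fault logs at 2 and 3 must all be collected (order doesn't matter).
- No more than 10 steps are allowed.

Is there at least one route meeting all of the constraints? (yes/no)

One route that works: 7 → 2 → 3 → 8 → 13 → 12 → 11.

yes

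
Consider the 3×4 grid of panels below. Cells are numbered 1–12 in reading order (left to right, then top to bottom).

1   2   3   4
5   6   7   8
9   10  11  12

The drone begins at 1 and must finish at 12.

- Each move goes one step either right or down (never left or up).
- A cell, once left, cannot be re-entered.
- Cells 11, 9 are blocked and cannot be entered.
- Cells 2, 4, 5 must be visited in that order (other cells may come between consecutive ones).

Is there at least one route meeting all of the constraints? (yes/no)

no

5 lies to the left of 4, so going from 4 to 5 would need a leftward move — but moves only go right/down, so 4 cannot be visited before 5.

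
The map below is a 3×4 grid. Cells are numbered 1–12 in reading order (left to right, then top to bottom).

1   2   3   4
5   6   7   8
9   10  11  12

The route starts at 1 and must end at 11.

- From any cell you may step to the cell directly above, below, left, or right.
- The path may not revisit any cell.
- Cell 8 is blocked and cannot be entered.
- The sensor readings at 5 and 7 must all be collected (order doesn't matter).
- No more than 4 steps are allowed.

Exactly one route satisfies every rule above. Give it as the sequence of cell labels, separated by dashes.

The 4-move cap with required stops at 5, 7 leaves no slack for detours.
Route from 1: down 1 to 5, right 2 to 7, down 1 to 11 — 4 moves in all.
Check: all required cells visited; 4 ≤ 4 moves.

1 - 5 - 6 - 7 - 11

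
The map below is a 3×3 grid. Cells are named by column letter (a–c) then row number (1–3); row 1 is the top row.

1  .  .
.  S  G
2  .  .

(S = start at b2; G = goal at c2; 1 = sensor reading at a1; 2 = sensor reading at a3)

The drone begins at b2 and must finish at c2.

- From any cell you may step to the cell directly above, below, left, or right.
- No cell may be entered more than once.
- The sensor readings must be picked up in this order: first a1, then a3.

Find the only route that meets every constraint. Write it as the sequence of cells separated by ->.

The waypoints must appear in the order a1, a3, with no cell reused.
Route from b2: up 1 to b1, left 1 to a1, down 2 to a3, right 2 to c3, up 1 to c2 — 7 moves in all.
Check: order respected (1 at step 2, 2 at step 4).

b2 -> b1 -> a1 -> a2 -> a3 -> b3 -> c3 -> c2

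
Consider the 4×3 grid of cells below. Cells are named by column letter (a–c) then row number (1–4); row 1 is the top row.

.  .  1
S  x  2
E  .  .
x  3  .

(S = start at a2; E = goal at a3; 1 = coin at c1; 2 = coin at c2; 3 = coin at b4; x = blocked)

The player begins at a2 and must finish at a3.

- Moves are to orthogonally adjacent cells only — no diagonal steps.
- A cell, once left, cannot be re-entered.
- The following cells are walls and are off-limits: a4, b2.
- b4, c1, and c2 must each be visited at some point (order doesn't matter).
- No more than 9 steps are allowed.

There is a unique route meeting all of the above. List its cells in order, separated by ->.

a2 -> a1 -> b1 -> c1 -> c2 -> c3 -> c4 -> b4 -> b3 -> a3

The 9-move cap with required stops at b4, c1, c2 leaves no slack for detours.
Route from a2: up 1 to a1, right 2 to c1, down 3 to c4, left 1 to b4, up 1 to b3, left 1 to a3 — 9 moves in all.
Check: all required cells visited; 9 ≤ 9 moves.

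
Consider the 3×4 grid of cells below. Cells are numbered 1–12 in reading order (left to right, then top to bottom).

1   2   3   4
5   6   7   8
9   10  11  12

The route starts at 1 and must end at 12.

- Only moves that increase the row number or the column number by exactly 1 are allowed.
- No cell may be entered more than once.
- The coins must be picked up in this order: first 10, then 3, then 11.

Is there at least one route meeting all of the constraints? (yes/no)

3 lies above 10, so going from 10 to 3 would need an upward move — but moves only go right/down, so 10 cannot be visited before 3.

no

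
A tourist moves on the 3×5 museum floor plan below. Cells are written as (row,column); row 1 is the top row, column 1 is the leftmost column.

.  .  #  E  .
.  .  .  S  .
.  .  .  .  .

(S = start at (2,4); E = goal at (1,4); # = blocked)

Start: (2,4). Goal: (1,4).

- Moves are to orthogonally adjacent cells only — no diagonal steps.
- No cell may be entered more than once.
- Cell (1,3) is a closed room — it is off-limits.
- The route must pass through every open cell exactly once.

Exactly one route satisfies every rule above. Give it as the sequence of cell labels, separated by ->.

Need to visit all 14 open cells exactly once, starting at (2,4) and ending at (1,4).
Route from (2,4): 2× left (reaching (2,2)), up to (1,2), left to (1,1), 2× down (reaching (3,1)), 4× right (reaching (3,5)), 2× up (reaching (1,5)), left to (1,4) — 13 moves in all.
Check: all 14 open cells covered.

(2,4) -> (2,3) -> (2,2) -> (1,2) -> (1,1) -> (2,1) -> (3,1) -> (3,2) -> (3,3) -> (3,4) -> (3,5) -> (2,5) -> (1,5) -> (1,4)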